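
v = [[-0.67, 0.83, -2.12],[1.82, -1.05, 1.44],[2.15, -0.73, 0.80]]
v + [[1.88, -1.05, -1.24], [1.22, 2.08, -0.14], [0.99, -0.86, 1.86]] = [[1.21, -0.22, -3.36],[3.04, 1.03, 1.3],[3.14, -1.59, 2.66]]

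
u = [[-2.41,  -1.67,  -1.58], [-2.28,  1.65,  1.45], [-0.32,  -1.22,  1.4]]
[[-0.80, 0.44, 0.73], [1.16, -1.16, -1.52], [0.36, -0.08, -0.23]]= u@[[-0.09, 0.16, 0.18], [0.21, -0.26, -0.32], [0.42, -0.25, -0.4]]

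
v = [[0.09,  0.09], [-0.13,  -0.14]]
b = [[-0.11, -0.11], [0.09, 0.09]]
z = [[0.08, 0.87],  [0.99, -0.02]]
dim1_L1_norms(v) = [0.18, 0.27]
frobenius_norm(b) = 0.20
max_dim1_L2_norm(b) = 0.16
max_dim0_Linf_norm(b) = 0.11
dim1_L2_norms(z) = [0.87, 0.99]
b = z @ v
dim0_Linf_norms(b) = [0.11, 0.11]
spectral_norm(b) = 0.20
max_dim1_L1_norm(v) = 0.27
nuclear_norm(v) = 0.23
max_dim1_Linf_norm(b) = 0.11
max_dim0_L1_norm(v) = 0.23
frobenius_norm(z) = 1.32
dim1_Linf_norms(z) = [0.87, 0.99]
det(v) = -0.00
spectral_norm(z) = 1.00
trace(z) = 0.06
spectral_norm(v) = 0.23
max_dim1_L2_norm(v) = 0.19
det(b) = 0.00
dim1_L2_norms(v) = [0.13, 0.19]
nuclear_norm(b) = 0.20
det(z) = -0.86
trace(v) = -0.05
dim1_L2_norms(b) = [0.16, 0.13]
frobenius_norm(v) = 0.23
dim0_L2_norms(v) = [0.16, 0.17]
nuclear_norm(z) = 1.86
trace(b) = -0.02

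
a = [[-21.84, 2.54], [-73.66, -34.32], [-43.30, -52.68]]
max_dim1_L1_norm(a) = 107.98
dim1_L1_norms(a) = [24.38, 107.98, 95.98]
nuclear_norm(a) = 132.15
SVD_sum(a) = [[-13.81, -9.34], [-66.48, -44.94], [-54.16, -36.61]] + [[-8.03, 11.88], [-7.18, 10.62], [10.86, -16.07]]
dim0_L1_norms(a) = [138.8, 89.54]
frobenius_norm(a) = 108.34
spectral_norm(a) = 104.84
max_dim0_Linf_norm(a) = 73.66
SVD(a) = [[-0.16, -0.52], [-0.77, -0.47], [-0.62, 0.71]] @ diag([104.8389035851972, 27.31248606505317]) @ [[0.83, 0.56], [0.56, -0.83]]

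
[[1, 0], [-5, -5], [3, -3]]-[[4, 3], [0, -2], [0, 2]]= [[-3, -3], [-5, -3], [3, -5]]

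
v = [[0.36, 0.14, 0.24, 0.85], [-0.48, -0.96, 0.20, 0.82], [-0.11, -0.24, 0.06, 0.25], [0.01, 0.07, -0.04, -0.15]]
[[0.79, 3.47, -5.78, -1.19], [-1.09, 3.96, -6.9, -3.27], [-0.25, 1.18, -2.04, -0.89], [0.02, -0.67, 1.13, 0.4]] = v @ [[0.11,-0.67,-1.27,0.23], [1.54,-0.08,2.10,1.80], [2.44,0.99,2.24,-1.38], [-0.06,4.1,-7.24,-1.41]]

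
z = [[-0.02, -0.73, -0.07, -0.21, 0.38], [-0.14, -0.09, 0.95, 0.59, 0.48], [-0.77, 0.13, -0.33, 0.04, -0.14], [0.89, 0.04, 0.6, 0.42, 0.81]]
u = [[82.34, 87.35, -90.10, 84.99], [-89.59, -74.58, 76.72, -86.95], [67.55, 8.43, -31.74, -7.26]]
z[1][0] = -0.137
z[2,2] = -0.33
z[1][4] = 0.482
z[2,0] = -0.769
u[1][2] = 76.72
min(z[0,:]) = -0.73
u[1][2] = 76.72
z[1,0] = -0.137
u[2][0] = 67.55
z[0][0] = -0.023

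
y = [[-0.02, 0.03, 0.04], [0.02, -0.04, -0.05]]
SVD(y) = [[-0.63,0.78], [0.78,0.63]] @ diag([0.0859524158061724, 0.003490303293819195]) @ [[0.33, -0.58, -0.74], [-0.88, -0.47, -0.02]]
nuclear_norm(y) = 0.09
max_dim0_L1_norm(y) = 0.09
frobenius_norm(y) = 0.09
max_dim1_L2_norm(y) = 0.07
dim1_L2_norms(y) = [0.05, 0.07]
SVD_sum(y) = [[-0.02,0.03,0.04], [0.02,-0.04,-0.05]] + [[-0.00, -0.00, -0.00], [-0.0, -0.00, -0.0]]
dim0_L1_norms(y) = [0.04, 0.07, 0.09]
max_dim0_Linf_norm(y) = 0.05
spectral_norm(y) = 0.09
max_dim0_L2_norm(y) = 0.06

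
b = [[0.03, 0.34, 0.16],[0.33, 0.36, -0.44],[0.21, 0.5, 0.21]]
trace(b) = 0.60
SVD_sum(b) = [[0.14, 0.26, -0.04], [0.24, 0.46, -0.06], [0.24, 0.45, -0.06]] + [[-0.05, 0.06, 0.22], [0.09, -0.10, -0.37], [-0.06, 0.07, 0.26]] + [[-0.05,0.03,-0.02], [-0.01,0.00,-0.0], [0.04,-0.02,0.01]]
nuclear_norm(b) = 1.40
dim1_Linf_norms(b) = [0.34, 0.44, 0.5]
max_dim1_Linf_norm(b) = 0.5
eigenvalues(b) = [(-0.12+0j), (0.36+0.35j), (0.36-0.35j)]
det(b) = -0.03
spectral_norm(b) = 0.79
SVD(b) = [[-0.37, 0.43, -0.82], [-0.67, -0.74, -0.09], [-0.65, 0.52, 0.56]] @ diag([0.7870753015930095, 0.5359357060368508, 0.07540151601297714]) @ [[-0.47, -0.88, 0.12], [-0.23, 0.26, 0.94], [0.85, -0.41, 0.32]]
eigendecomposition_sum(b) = [[(-0.13-0j),0.01-0.00j,0.08+0.00j],[0.07+0.00j,-0.01+0.00j,(-0.04-0j)],[-0.02-0.00j,-0j,(0.01+0j)]] + [[0.08-0.10j, 0.16-0.13j, 0.04+0.19j], [0.13+0.07j, 0.18+0.16j, (-0.2+0.08j)], [(0.12-0.18j), 0.25-0.25j, 0.10+0.30j]] + [[(0.08+0.1j), (0.16+0.13j), 0.04-0.19j], [(0.13-0.07j), (0.18-0.16j), (-0.2-0.08j)], [(0.12+0.18j), (0.25+0.25j), 0.10-0.30j]]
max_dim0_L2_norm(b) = 0.7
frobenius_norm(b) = 0.96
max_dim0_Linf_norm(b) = 0.5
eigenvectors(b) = [[-0.87+0.00j, -0.44-0.04j, (-0.44+0.04j)], [0.46+0.00j, (-0.04-0.5j), (-0.04+0.5j)], [(-0.15+0j), -0.74+0.00j, (-0.74-0j)]]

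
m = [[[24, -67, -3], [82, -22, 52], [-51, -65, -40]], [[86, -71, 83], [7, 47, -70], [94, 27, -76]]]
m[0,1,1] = -22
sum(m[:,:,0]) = 242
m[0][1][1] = -22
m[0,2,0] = -51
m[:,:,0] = [[24, 82, -51], [86, 7, 94]]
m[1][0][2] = 83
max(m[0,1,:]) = 82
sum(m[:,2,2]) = -116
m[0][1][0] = 82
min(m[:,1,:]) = -70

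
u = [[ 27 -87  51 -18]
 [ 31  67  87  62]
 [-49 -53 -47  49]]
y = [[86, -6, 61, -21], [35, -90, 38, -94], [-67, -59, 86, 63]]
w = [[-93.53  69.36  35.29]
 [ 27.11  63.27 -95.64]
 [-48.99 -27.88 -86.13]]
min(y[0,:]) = -21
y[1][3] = -94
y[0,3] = -21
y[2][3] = 63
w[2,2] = -86.13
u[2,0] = -49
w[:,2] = [35.29, -95.64, -86.13]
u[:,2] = [51, 87, -47]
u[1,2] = 87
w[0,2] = 35.29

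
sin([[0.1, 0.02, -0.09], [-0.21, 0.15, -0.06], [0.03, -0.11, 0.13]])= [[0.10, 0.02, -0.09], [-0.21, 0.15, -0.06], [0.03, -0.11, 0.13]]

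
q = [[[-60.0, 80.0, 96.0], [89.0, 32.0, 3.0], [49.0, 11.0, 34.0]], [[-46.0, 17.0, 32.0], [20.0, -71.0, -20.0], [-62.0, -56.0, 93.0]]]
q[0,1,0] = 89.0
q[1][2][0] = -62.0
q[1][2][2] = 93.0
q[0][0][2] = 96.0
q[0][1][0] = 89.0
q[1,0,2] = 32.0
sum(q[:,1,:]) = 53.0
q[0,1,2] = 3.0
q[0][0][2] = 96.0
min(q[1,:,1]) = -71.0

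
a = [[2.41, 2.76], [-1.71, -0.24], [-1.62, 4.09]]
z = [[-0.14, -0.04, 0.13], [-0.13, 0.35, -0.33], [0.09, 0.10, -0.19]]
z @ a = [[-0.48,0.15], [-0.38,-1.79], [0.35,-0.55]]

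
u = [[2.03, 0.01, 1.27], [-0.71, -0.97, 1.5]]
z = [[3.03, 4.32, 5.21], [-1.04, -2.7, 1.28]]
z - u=[[1.0, 4.31, 3.94],  [-0.33, -1.73, -0.22]]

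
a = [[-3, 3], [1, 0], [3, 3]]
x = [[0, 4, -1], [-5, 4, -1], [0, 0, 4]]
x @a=[[1, -3], [16, -18], [12, 12]]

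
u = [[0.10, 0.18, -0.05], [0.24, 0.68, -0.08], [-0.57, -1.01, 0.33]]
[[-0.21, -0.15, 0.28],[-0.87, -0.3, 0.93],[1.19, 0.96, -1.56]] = u @ [[1.28, -0.51, 1.79], [-1.64, -0.04, 0.86], [0.79, 1.92, 1.0]]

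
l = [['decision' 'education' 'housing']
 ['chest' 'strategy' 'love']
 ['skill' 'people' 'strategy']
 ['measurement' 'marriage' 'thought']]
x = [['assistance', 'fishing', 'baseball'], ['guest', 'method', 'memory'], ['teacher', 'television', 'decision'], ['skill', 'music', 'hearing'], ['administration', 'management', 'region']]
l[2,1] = 'people'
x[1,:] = ['guest', 'method', 'memory']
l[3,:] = ['measurement', 'marriage', 'thought']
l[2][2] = 'strategy'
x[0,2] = 'baseball'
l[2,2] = 'strategy'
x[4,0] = 'administration'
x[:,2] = ['baseball', 'memory', 'decision', 'hearing', 'region']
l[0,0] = 'decision'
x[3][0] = 'skill'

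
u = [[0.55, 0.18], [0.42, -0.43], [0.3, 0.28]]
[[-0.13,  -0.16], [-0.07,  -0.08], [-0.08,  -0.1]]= u @ [[-0.22,-0.27], [-0.05,-0.07]]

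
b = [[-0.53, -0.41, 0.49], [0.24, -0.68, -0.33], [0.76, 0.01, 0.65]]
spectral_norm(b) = 1.01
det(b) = 0.65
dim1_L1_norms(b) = [1.43, 1.25, 1.42]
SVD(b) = [[-0.25, 0.9, 0.35], [-0.09, -0.38, 0.92], [0.96, 0.20, 0.17]] @ diag([1.0132410450658824, 0.8208305466894655, 0.7859896934535923]) @ [[0.83, 0.17, 0.53], [-0.51, -0.14, 0.85], [0.22, -0.98, -0.03]]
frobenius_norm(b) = 1.52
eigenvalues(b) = [(0.93+0j), (-0.75+0.38j), (-0.75-0.38j)]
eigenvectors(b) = [[0.35+0.00j, (0.05-0.64j), 0.05+0.64j], [(-0.14+0j), (-0.69+0j), -0.69-0.00j], [0.93+0.00j, -0.11+0.32j, (-0.11-0.32j)]]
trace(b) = -0.56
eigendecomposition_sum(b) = [[(0.15-0j), -0.04+0.00j, 0.29+0.00j], [(-0.06+0j), 0.01-0.00j, -0.12-0.00j], [(0.39-0j), (-0.09+0j), (0.77+0j)]] + [[-0.34+0.11j,(-0.19-0.34j),(0.1-0.09j)], [(0.15+0.35j),(-0.35+0.23j),(-0.11-0.1j)], [(0.19-0.01j),0.05+0.20j,-0.06+0.03j]] + [[(-0.34-0.11j), (-0.19+0.34j), (0.1+0.09j)], [0.15-0.35j, -0.35-0.23j, -0.11+0.10j], [(0.19+0.01j), (0.05-0.2j), -0.06-0.03j]]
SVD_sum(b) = [[-0.21, -0.04, -0.13], [-0.07, -0.02, -0.05], [0.81, 0.17, 0.51]] + [[-0.38, -0.1, 0.63],  [0.16, 0.04, -0.26],  [-0.08, -0.02, 0.14]] + [[0.06, -0.27, -0.01], [0.16, -0.71, -0.02], [0.03, -0.13, -0.0]]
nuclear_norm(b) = 2.62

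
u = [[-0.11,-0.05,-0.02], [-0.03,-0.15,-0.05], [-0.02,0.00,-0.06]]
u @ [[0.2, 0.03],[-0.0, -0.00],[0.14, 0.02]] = [[-0.02, -0.00],[-0.01, -0.0],[-0.01, -0.00]]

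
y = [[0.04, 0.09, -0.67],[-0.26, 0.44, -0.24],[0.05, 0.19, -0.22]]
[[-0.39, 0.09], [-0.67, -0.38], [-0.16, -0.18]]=y @ [[1.26,-0.36], [-0.46,-1.26], [0.60,-0.33]]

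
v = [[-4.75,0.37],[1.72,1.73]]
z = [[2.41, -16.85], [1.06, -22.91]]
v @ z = [[-11.06, 71.56], [5.98, -68.62]]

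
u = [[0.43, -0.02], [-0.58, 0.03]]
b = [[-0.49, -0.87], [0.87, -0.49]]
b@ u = [[0.29, -0.02], [0.66, -0.03]]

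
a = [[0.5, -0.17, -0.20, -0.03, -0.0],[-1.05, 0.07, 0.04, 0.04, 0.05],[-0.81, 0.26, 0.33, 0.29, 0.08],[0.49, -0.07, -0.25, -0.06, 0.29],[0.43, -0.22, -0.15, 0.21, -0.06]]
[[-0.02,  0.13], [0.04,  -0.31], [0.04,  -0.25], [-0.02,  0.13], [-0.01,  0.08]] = a@[[-0.04,0.30], [-0.01,0.12], [-0.00,0.01], [0.02,-0.14], [0.01,-0.06]]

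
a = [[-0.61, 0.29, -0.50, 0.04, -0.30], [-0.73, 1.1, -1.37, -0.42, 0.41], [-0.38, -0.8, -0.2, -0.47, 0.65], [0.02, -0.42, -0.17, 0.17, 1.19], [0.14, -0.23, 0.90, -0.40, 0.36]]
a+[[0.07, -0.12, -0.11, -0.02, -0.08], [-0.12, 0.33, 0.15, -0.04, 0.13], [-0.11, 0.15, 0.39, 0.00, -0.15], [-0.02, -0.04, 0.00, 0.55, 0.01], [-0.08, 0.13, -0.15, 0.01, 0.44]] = [[-0.54, 0.17, -0.61, 0.02, -0.38], [-0.85, 1.43, -1.22, -0.46, 0.54], [-0.49, -0.65, 0.19, -0.47, 0.50], [0.0, -0.46, -0.17, 0.72, 1.20], [0.06, -0.1, 0.75, -0.39, 0.8]]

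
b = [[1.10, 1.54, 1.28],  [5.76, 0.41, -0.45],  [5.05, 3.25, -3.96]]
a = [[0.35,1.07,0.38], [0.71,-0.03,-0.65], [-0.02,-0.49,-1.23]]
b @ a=[[1.45, 0.5, -2.16], [2.32, 6.37, 2.48], [4.15, 7.25, 4.68]]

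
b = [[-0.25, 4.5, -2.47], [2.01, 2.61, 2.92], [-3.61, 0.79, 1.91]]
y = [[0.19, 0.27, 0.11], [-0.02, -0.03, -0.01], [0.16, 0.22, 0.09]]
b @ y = [[-0.53, -0.75, -0.29], [0.8, 1.11, 0.46], [-0.4, -0.58, -0.23]]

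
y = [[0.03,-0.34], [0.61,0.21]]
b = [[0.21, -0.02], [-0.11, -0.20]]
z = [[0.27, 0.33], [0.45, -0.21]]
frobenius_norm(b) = 0.31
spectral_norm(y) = 0.65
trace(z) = 0.06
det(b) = -0.04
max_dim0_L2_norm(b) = 0.24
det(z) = -0.21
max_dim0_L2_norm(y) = 0.61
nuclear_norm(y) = 0.98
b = z @ y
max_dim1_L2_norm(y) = 0.65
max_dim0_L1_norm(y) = 0.64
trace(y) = 0.24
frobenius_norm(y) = 0.73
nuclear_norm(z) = 0.92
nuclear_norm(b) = 0.43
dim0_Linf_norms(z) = [0.45, 0.33]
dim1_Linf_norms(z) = [0.33, 0.45]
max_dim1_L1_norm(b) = 0.31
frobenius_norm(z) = 0.65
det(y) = 0.21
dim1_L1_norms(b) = [0.23, 0.31]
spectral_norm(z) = 0.53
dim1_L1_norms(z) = [0.6, 0.66]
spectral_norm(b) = 0.26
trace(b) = 0.01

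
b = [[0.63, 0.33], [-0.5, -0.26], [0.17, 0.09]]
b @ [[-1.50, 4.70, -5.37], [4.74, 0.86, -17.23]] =[[0.62, 3.24, -9.07], [-0.48, -2.57, 7.16], [0.17, 0.88, -2.46]]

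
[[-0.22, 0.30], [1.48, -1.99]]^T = [[-0.22, 1.48], [0.3, -1.99]]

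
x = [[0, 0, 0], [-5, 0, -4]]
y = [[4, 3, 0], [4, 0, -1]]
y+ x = [[4, 3, 0], [-1, 0, -5]]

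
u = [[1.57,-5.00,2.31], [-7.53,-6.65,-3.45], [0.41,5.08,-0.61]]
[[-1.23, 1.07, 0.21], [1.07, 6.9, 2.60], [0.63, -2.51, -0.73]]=u @ [[-0.18, -0.06, -0.18], [0.12, -0.58, -0.14], [-0.15, -0.75, -0.09]]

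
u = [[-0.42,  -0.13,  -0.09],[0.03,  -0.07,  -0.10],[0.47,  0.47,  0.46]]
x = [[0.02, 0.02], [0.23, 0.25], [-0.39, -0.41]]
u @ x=[[-0.00, -0.0],  [0.02, 0.02],  [-0.06, -0.06]]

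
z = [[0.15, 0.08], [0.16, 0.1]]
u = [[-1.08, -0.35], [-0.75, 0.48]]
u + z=[[-0.93, -0.27],[-0.59, 0.58]]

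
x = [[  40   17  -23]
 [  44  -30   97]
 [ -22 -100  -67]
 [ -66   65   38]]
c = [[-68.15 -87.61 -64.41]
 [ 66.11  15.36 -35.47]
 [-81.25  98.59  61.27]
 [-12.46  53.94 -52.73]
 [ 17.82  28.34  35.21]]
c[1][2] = -35.47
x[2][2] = -67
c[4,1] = 28.34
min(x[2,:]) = -100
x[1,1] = -30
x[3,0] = -66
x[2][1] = -100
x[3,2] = 38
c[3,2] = -52.73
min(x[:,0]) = -66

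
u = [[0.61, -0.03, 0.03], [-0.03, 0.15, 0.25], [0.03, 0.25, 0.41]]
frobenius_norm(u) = 0.83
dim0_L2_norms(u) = [0.61, 0.29, 0.48]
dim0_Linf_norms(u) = [0.61, 0.25, 0.41]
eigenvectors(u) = [[-0.07, -0.98, -0.19],[-0.85, -0.04, 0.52],[0.52, -0.19, 0.83]]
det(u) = -0.00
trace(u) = 1.17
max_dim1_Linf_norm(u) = 0.61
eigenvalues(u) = [-0.0, 0.61, 0.56]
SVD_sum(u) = [[0.59, 0.02, 0.12], [0.02, 0.00, 0.0], [0.12, 0.0, 0.02]] + [[0.02, -0.05, -0.09], [-0.05, 0.15, 0.24], [-0.09, 0.24, 0.39]] + [[-0.0, -0.00, 0.00],[-0.00, -0.00, 0.0],[0.0, 0.00, -0.0]]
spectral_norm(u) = 0.61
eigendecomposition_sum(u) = [[-0.0,-0.0,0.00], [-0.0,-0.0,0.0], [0.00,0.00,-0.0]] + [[0.59, 0.02, 0.12], [0.02, 0.00, 0.0], [0.12, 0.0, 0.02]] + [[0.02, -0.05, -0.09], [-0.05, 0.15, 0.24], [-0.09, 0.24, 0.39]]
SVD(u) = [[-0.98, 0.19, -0.07], [-0.04, -0.52, -0.85], [-0.19, -0.83, 0.52]] @ diag([0.6146742813682347, 0.5598704078838654, 0.0045446892521003755]) @ [[-0.98,-0.04,-0.19], [0.19,-0.52,-0.83], [0.07,0.85,-0.52]]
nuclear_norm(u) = 1.18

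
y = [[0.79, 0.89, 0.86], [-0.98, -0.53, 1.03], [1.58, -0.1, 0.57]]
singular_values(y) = [2.14, 1.41, 0.86]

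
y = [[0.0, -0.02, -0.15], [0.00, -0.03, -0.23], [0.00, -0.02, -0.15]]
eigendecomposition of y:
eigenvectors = [[1.0, -0.13, 0.48], [0.00, 0.98, 0.73], [0.00, -0.13, 0.48]]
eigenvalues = [0.0, 0.0, -0.18]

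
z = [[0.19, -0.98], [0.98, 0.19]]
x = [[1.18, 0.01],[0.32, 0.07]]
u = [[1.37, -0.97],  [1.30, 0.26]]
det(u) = 1.62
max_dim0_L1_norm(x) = 1.5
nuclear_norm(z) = 2.00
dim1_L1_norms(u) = [2.34, 1.56]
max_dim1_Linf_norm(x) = 1.18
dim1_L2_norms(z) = [1.0, 1.0]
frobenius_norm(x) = 1.22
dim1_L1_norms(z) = [1.17, 1.17]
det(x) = 0.08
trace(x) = 1.25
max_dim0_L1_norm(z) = 1.17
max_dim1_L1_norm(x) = 1.19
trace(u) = 1.63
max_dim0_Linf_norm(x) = 1.18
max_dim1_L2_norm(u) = 1.68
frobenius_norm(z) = 1.41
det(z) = 1.00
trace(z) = 0.38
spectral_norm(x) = 1.22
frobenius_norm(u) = 2.14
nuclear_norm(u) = 2.79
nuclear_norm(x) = 1.29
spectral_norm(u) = 1.98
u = x + z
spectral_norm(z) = 1.00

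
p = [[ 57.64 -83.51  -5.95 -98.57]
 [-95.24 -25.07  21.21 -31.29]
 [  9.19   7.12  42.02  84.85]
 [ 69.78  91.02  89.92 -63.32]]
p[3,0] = 69.78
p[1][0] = -95.24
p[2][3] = 84.85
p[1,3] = -31.29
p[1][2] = 21.21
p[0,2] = -5.95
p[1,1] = -25.07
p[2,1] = 7.12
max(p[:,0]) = 69.78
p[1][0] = -95.24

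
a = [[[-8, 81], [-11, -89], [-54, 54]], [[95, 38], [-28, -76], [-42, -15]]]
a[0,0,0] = -8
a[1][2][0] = -42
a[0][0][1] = 81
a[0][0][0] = -8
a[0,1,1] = -89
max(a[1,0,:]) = 95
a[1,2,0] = -42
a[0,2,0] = -54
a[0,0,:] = [-8, 81]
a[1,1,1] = -76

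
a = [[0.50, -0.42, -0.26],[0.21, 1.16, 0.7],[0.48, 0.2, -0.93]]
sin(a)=[[0.53,-0.28,-0.20], [0.1,0.94,0.59], [0.43,0.19,-0.79]]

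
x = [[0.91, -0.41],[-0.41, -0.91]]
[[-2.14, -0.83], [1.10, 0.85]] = x @ [[-2.41,-1.11], [-0.12,-0.43]]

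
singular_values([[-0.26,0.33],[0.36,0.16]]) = [0.46, 0.35]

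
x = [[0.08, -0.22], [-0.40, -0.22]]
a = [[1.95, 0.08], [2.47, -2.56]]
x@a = [[-0.39, 0.57], [-1.32, 0.53]]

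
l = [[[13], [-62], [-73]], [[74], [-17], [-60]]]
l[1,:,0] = [74, -17, -60]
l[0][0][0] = 13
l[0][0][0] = 13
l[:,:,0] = [[13, -62, -73], [74, -17, -60]]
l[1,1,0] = -17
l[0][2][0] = -73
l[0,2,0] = -73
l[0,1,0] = -62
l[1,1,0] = -17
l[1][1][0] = -17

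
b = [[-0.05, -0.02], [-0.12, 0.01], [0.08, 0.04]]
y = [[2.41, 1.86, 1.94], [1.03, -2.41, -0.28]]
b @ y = [[-0.14, -0.04, -0.09], [-0.28, -0.25, -0.24], [0.23, 0.05, 0.14]]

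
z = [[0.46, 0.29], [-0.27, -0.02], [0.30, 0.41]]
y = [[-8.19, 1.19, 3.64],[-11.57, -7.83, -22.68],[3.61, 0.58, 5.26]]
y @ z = [[-3.0, -0.91], [-10.01, -12.5], [3.08, 3.19]]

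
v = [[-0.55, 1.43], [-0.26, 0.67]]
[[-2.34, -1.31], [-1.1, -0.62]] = v @[[1.14, 0.90], [-1.20, -0.57]]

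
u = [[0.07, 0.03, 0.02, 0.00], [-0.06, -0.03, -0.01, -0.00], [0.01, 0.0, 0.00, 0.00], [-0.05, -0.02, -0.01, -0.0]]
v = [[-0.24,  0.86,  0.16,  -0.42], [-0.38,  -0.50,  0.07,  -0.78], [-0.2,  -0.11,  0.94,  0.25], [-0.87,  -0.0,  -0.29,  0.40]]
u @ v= [[-0.03,0.04,0.03,-0.05],  [0.03,-0.04,-0.02,0.05],  [-0.0,0.01,0.00,-0.0],  [0.02,-0.03,-0.02,0.03]]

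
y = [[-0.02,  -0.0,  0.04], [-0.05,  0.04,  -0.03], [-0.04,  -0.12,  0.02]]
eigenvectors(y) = [[(0.11+0.55j), (0.11-0.55j), 0.25+0.00j], [-0.34+0.14j, -0.34-0.14j, -0.59+0.00j], [-0.74+0.00j, (-0.74-0j), 0.76+0.00j]]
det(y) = 0.00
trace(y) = 0.04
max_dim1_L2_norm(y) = 0.13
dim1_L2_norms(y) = [0.04, 0.07, 0.13]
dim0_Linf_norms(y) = [0.05, 0.12, 0.04]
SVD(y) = [[-0.1, -0.10, -0.99],[0.26, -0.96, 0.07],[-0.96, -0.25, 0.13]] @ diag([0.13229250492794037, 0.06392699671046516, 0.042567971897555]) @ [[0.21, 0.95, -0.24],[0.94, -0.13, 0.31],[0.26, -0.29, -0.92]]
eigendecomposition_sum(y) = [[-0.01+0.02j, (0.01+0.02j), 0.01+0.00j], [-0.02-0.01j, (-0.01+0.01j), -0.00+0.01j], [-0.03-0.02j, -0.02+0.01j, (-0.01+0.02j)]] + [[(-0.01-0.02j), (0.01-0.02j), (0.01-0j)], [(-0.02+0.01j), (-0.01-0.01j), (-0-0.01j)], [(-0.03+0.02j), -0.02-0.01j, -0.01-0.02j]] + [[(0.01-0j), -0.02+0.00j, (0.01-0j)],[-0.01+0.00j, (0.06-0j), (-0.03+0j)],[(0.02-0j), (-0.07+0j), 0.04-0.00j]]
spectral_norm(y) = 0.13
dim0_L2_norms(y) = [0.07, 0.13, 0.05]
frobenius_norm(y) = 0.15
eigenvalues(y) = [(-0.03+0.05j), (-0.03-0.05j), (0.1+0j)]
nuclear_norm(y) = 0.24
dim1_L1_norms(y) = [0.06, 0.12, 0.18]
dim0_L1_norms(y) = [0.11, 0.16, 0.09]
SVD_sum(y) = [[-0.00,  -0.01,  0.00],[0.01,  0.03,  -0.01],[-0.03,  -0.12,  0.03]] + [[-0.01,0.0,-0.00], [-0.06,0.01,-0.02], [-0.02,0.00,-0.0]] + [[-0.01, 0.01, 0.04], [0.0, -0.00, -0.00], [0.00, -0.0, -0.0]]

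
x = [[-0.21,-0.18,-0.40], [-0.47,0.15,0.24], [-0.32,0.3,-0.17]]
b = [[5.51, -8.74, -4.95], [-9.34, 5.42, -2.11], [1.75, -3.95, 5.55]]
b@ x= [[4.53, -3.79, -3.46], [0.09, 1.86, 5.40], [-0.29, 0.76, -2.59]]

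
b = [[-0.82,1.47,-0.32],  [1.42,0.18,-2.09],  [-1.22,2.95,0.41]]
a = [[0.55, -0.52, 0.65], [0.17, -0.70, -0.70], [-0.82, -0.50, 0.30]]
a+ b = [[-0.27, 0.95, 0.33],[1.59, -0.52, -2.79],[-2.04, 2.45, 0.71]]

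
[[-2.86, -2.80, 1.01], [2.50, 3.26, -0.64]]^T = [[-2.86, 2.50], [-2.80, 3.26], [1.01, -0.64]]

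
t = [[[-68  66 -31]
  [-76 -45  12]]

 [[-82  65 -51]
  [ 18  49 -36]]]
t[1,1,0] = 18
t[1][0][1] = 65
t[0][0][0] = -68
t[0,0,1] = 66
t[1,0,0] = -82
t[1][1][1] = 49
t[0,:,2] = [-31, 12]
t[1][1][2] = -36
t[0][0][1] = 66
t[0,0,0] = -68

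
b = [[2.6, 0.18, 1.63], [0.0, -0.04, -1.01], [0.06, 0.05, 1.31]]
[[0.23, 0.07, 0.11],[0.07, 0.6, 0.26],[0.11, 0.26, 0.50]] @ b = [[0.6, 0.04, 0.45],[0.20, 0.00, -0.15],[0.32, 0.03, 0.57]]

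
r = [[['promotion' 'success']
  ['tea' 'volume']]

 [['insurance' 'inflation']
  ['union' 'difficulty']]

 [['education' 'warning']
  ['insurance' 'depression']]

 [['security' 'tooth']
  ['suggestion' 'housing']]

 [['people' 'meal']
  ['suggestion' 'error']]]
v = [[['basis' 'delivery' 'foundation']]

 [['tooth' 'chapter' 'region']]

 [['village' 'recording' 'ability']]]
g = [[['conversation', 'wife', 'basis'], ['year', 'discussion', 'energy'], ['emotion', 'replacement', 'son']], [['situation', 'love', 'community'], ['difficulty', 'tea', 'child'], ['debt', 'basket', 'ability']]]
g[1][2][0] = 'debt'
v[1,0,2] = 'region'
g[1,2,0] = 'debt'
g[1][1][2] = 'child'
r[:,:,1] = [['success', 'volume'], ['inflation', 'difficulty'], ['warning', 'depression'], ['tooth', 'housing'], ['meal', 'error']]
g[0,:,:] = [['conversation', 'wife', 'basis'], ['year', 'discussion', 'energy'], ['emotion', 'replacement', 'son']]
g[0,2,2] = 'son'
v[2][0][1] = 'recording'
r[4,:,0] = ['people', 'suggestion']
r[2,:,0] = ['education', 'insurance']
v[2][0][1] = 'recording'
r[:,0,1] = ['success', 'inflation', 'warning', 'tooth', 'meal']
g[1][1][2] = 'child'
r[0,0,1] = 'success'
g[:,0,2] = ['basis', 'community']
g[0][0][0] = 'conversation'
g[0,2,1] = 'replacement'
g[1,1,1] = 'tea'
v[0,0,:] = ['basis', 'delivery', 'foundation']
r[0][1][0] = 'tea'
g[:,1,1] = ['discussion', 'tea']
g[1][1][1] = 'tea'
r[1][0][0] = 'insurance'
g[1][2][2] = 'ability'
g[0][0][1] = 'wife'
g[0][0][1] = 'wife'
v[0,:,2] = ['foundation']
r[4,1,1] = 'error'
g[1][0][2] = 'community'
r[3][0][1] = 'tooth'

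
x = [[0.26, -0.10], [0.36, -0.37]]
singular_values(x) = [0.58, 0.1]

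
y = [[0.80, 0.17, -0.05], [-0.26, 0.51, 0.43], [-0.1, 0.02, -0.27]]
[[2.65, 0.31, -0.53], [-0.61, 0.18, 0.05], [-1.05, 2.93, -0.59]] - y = [[1.85,  0.14,  -0.48], [-0.35,  -0.33,  -0.38], [-0.95,  2.91,  -0.32]]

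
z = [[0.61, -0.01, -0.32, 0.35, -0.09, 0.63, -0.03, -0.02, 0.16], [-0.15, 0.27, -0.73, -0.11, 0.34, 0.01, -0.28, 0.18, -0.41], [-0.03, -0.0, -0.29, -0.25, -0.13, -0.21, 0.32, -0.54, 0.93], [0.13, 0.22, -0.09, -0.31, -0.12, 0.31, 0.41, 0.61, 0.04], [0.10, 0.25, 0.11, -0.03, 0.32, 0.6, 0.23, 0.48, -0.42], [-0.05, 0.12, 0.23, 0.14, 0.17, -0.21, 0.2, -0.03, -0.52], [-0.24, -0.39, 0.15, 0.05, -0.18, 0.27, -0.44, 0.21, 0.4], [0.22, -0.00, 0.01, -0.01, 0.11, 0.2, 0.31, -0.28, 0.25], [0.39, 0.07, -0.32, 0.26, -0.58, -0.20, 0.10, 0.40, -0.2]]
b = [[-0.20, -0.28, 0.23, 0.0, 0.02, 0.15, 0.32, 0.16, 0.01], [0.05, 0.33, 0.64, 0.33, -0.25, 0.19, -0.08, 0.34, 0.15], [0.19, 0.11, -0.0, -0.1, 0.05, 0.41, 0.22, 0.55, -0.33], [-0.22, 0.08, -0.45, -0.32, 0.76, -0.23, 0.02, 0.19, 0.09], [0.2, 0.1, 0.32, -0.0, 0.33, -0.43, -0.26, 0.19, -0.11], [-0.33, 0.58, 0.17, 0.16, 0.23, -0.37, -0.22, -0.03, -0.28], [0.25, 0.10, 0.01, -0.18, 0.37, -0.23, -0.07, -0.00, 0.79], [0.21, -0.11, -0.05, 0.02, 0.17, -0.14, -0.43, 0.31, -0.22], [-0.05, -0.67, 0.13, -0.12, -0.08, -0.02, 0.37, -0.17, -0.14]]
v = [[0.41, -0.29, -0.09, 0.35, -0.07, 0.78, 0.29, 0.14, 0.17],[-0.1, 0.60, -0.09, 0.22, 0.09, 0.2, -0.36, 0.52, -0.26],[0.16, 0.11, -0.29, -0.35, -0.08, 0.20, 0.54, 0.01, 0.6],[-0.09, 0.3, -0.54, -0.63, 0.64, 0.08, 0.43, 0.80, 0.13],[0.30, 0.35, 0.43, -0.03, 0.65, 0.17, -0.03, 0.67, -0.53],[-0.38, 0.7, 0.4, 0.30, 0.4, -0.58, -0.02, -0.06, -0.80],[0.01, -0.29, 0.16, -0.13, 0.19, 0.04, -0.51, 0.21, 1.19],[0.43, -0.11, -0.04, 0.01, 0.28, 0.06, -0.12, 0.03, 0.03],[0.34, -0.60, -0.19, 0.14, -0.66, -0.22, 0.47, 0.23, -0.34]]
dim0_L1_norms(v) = [2.22, 3.35, 2.23, 2.16, 3.06, 2.33, 2.77, 2.67, 4.05]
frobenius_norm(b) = 2.52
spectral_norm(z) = 1.62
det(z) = 0.00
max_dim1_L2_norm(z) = 1.21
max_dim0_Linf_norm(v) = 1.19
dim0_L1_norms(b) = [1.7, 2.36, 2.0, 1.23, 2.26, 2.17, 1.99, 1.94, 2.12]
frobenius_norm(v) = 3.50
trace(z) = -0.53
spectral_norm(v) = 2.08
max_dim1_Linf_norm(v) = 1.19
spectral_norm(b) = 1.38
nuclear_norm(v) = 8.96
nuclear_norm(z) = 6.86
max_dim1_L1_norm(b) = 2.37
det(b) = -0.00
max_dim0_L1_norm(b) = 2.36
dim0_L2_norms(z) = [0.83, 0.6, 0.96, 0.62, 0.82, 1.05, 0.86, 1.1, 1.33]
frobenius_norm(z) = 2.80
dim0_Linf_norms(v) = [0.43, 0.7, 0.54, 0.63, 0.66, 0.78, 0.54, 0.8, 1.19]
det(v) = -0.14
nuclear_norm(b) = 6.23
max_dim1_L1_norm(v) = 3.64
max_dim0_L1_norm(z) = 3.33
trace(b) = -0.13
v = b + z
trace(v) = -0.66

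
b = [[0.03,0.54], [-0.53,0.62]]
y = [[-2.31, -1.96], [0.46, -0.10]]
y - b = [[-2.34, -2.50],[0.99, -0.72]]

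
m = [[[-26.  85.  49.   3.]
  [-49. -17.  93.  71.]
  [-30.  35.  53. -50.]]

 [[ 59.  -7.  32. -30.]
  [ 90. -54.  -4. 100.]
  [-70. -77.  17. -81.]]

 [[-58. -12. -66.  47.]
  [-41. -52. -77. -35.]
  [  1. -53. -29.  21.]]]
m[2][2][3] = 21.0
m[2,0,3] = 47.0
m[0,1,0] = -49.0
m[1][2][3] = -81.0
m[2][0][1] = -12.0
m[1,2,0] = -70.0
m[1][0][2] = 32.0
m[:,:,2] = [[49.0, 93.0, 53.0], [32.0, -4.0, 17.0], [-66.0, -77.0, -29.0]]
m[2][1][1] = -52.0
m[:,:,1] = [[85.0, -17.0, 35.0], [-7.0, -54.0, -77.0], [-12.0, -52.0, -53.0]]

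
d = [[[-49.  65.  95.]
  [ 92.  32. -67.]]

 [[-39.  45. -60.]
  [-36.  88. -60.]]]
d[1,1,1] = 88.0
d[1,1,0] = -36.0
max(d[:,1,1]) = 88.0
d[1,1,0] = -36.0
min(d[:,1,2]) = -67.0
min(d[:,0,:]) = -60.0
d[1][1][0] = -36.0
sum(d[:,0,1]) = 110.0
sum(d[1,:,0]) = -75.0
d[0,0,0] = -49.0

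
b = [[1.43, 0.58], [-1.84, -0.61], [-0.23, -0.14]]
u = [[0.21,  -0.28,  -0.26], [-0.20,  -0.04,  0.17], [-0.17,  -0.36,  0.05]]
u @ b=[[0.88, 0.33], [-0.25, -0.12], [0.41, 0.11]]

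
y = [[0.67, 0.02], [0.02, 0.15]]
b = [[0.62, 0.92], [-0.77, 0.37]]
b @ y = [[0.43, 0.15], [-0.51, 0.04]]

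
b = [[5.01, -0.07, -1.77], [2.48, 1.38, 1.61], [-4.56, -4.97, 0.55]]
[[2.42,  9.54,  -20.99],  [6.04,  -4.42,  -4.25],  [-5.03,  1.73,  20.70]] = b@ [[1.14, 0.88, -3.14], [0.17, -1.47, -0.95], [1.85, -2.84, 3.01]]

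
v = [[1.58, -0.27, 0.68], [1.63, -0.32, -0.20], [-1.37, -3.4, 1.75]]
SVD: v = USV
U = [[-0.02, -0.73, 0.68], [-0.11, -0.67, -0.73], [0.99, -0.09, -0.07]]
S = [4.08, 2.31, 0.56]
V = [[-0.39,-0.82,0.43], [-0.92,0.32,-0.23], [-0.05,0.48,0.87]]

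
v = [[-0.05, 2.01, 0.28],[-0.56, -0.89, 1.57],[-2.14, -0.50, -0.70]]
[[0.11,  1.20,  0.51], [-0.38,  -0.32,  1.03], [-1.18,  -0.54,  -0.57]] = v@[[0.54, 0.07, -0.01], [0.07, 0.58, 0.15], [-0.01, 0.15, 0.74]]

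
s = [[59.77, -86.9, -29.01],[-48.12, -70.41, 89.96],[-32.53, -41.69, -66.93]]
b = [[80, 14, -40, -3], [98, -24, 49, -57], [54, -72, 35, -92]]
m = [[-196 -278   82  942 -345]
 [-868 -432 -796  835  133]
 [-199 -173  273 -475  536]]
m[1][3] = 835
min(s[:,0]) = -48.12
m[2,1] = -173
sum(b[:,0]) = 232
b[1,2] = 49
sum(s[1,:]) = -28.570000000000007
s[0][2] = -29.01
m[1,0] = -868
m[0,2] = 82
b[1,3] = -57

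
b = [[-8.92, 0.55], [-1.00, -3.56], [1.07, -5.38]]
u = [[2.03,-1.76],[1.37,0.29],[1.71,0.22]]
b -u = [[-10.95, 2.31], [-2.37, -3.85], [-0.64, -5.60]]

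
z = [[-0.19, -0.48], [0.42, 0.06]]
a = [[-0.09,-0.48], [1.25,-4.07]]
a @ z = [[-0.18, 0.01], [-1.95, -0.84]]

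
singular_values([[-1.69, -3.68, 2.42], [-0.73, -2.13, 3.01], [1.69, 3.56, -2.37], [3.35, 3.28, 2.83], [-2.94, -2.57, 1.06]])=[8.77, 5.09, 1.04]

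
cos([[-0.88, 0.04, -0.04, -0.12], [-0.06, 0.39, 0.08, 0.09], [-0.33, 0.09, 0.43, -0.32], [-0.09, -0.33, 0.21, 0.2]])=[[0.63, -0.01, 0.0, -0.05], [0.0, 0.94, -0.04, -0.02], [-0.08, -0.08, 0.93, 0.08], [-0.00, 0.09, -0.05, 1.02]]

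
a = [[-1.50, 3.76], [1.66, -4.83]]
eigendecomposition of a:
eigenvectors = [[0.94, -0.63],[0.34, 0.78]]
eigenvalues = [-0.16, -6.17]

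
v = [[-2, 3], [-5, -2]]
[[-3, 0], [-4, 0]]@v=[[6, -9], [8, -12]]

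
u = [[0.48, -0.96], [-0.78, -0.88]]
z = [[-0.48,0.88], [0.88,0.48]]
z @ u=[[-0.92,  -0.31], [0.05,  -1.27]]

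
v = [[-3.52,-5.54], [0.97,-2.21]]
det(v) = 13.15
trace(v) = -5.73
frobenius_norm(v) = 6.99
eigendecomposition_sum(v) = [[-1.76+0.69j, -2.77-3.57j], [(0.49+0.62j), (-1.1+1.53j)]] + [[(-1.76-0.69j), (-2.77+3.57j)], [0.48-0.62j, (-1.1-1.53j)]]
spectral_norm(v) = 6.71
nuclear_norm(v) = 8.67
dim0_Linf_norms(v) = [3.52, 5.54]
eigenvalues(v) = [(-2.86+2.22j), (-2.86-2.22j)]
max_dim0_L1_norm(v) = 7.75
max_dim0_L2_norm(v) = 5.96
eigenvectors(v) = [[0.92+0.00j, (0.92-0j)],[(-0.11-0.37j), (-0.11+0.37j)]]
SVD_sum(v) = [[-3.14, -5.75], [-0.71, -1.29]] + [[-0.38, 0.21], [1.68, -0.92]]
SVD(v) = [[-0.98, -0.22], [-0.22, 0.98]] @ diag([6.7132968919576905, 1.959245987728751]) @ [[0.48, 0.88], [0.88, -0.48]]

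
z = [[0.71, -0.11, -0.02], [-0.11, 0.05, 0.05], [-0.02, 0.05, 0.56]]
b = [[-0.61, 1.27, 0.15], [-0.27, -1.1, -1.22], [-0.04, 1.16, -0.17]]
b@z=[[-0.58, 0.14, 0.16],[-0.05, -0.09, -0.73],[-0.15, 0.05, -0.04]]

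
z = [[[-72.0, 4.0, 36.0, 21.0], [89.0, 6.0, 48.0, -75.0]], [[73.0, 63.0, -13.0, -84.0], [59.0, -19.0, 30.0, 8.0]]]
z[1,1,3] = 8.0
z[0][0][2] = 36.0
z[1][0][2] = -13.0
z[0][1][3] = -75.0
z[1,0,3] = -84.0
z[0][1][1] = 6.0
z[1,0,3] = -84.0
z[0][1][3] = -75.0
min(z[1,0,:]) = -84.0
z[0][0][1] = 4.0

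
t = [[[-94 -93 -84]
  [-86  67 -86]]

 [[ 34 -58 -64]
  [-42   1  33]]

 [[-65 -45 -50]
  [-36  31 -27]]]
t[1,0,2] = -64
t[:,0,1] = [-93, -58, -45]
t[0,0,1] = -93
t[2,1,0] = -36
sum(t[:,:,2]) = -278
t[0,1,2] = -86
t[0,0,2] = -84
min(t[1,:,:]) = -64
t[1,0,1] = -58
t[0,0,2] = -84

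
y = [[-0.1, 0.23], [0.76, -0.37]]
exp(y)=[[0.98, 0.19], [0.62, 0.76]]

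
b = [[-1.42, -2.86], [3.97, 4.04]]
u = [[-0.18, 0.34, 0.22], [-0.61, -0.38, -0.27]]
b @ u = [[2.00, 0.60, 0.46], [-3.18, -0.19, -0.22]]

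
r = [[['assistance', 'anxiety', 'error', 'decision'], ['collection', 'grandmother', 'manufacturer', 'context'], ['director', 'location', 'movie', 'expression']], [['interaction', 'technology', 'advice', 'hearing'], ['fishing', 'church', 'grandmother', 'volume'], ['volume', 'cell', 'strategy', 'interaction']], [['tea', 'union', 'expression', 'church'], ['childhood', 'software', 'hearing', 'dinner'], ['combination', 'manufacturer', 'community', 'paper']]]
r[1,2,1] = 'cell'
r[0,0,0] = 'assistance'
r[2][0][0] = 'tea'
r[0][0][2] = 'error'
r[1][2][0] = 'volume'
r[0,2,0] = 'director'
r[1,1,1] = 'church'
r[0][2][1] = 'location'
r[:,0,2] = ['error', 'advice', 'expression']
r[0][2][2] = 'movie'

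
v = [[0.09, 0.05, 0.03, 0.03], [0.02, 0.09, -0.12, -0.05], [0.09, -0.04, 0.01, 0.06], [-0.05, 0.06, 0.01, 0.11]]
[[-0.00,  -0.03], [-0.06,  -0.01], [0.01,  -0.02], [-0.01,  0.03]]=v @[[-0.02, -0.32], [-0.22, 0.01], [0.29, -0.03], [0.01, 0.13]]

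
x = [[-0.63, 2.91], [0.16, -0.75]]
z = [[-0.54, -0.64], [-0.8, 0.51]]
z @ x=[[0.24, -1.09], [0.59, -2.71]]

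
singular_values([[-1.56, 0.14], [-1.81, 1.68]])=[2.8, 0.85]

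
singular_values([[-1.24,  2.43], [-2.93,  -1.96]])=[3.56, 2.68]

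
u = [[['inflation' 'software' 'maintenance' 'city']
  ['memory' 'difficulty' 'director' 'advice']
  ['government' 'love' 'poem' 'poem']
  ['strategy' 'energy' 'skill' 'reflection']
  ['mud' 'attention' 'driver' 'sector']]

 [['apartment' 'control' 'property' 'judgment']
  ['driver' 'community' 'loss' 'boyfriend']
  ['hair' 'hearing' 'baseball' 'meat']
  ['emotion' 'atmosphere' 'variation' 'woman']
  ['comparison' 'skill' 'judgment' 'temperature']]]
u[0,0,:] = ['inflation', 'software', 'maintenance', 'city']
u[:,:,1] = [['software', 'difficulty', 'love', 'energy', 'attention'], ['control', 'community', 'hearing', 'atmosphere', 'skill']]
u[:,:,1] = [['software', 'difficulty', 'love', 'energy', 'attention'], ['control', 'community', 'hearing', 'atmosphere', 'skill']]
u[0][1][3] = 'advice'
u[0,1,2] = 'director'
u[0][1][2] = 'director'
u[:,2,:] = [['government', 'love', 'poem', 'poem'], ['hair', 'hearing', 'baseball', 'meat']]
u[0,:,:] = [['inflation', 'software', 'maintenance', 'city'], ['memory', 'difficulty', 'director', 'advice'], ['government', 'love', 'poem', 'poem'], ['strategy', 'energy', 'skill', 'reflection'], ['mud', 'attention', 'driver', 'sector']]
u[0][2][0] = 'government'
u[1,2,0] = 'hair'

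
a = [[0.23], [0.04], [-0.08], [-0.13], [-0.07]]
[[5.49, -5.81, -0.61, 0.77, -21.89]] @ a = [[2.51]]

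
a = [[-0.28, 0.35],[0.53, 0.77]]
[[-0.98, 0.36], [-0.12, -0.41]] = a @[[1.77, -1.05], [-1.37, 0.19]]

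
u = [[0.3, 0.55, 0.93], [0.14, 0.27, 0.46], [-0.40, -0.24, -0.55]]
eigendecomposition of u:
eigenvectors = [[(0.75+0j), (0.75-0j), (0.29+0j)], [0.37+0.02j, 0.37-0.02j, 0.78+0.00j], [(-0.45+0.32j), -0.45-0.32j, (-0.56+0j)]]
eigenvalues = [(0.01+0.42j), (0.01-0.42j), (-0.01+0j)]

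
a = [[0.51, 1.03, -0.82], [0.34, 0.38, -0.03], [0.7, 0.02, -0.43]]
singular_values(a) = [1.58, 0.59, 0.28]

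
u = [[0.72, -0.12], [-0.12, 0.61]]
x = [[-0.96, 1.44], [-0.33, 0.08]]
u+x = [[-0.24, 1.32], [-0.45, 0.69]]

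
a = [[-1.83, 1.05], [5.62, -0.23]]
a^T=[[-1.83,5.62],[1.05,-0.23]]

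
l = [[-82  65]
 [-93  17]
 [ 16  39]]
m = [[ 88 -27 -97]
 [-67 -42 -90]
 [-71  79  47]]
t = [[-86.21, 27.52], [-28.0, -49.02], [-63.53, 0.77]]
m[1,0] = -67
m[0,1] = -27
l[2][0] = 16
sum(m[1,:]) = -199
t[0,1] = 27.52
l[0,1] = 65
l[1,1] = 17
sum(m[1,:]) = -199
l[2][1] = 39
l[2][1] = 39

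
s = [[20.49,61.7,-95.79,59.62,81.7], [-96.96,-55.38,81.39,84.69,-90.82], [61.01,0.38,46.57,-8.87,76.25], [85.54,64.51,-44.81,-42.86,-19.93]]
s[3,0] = 85.54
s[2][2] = 46.57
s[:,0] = [20.49, -96.96, 61.01, 85.54]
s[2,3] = -8.87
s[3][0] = 85.54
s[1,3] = 84.69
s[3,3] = -42.86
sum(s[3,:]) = 42.45000000000001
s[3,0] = 85.54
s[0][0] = 20.49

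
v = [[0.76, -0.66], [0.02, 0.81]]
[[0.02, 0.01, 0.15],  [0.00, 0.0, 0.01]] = v @ [[0.03, 0.01, 0.21], [0.00, 0.0, 0.01]]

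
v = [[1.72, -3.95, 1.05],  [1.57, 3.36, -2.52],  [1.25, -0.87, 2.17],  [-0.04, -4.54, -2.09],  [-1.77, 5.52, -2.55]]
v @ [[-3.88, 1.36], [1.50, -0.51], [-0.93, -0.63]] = [[-13.58, 3.69], [1.29, 2.01], [-8.17, 0.78], [-4.71, 3.58], [17.52, -3.62]]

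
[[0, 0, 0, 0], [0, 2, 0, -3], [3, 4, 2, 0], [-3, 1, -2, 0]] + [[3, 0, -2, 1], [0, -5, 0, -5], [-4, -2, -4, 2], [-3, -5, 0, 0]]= [[3, 0, -2, 1], [0, -3, 0, -8], [-1, 2, -2, 2], [-6, -4, -2, 0]]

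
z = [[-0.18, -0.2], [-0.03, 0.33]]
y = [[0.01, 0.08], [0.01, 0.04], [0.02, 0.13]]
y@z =[[-0.0, 0.02], [-0.0, 0.01], [-0.01, 0.04]]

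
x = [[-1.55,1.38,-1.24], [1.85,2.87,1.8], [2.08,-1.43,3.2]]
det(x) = -10.55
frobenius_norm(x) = 6.11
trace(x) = 4.52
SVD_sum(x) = [[-1.27, 0.12, -1.56],[1.5, -0.14, 1.85],[2.44, -0.23, 3.0]] + [[0.12, 1.22, -0.00], [0.28, 3.02, -0.00], [-0.12, -1.22, 0.0]] + [[-0.39,  0.04,  0.32],[0.06,  -0.01,  -0.05],[-0.24,  0.02,  0.2]]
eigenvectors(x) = [[0.86+0.00j,-0.24+0.22j,(-0.24-0.22j)], [-0.19+0.00j,-0.69+0.00j,(-0.69-0j)], [-0.47+0.00j,(0.26-0.6j),0.26+0.60j]]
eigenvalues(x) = [(-1.17+0j), (2.84+0.97j), (2.84-0.97j)]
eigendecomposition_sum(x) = [[(-1.39+0j), (0.29+0j), -0.51+0.00j], [(0.3-0j), (-0.06-0j), (0.11-0j)], [(0.76-0j), (-0.16-0j), 0.28-0.00j]] + [[-0.08-0.63j, 0.54-0.44j, (-0.36-0.98j)], [0.78-1.10j, 1.47+0.10j, 0.84-2.05j], [(0.66+1.08j), (-0.64+1.23j), (1.46+1.49j)]] + [[(-0.08+0.63j), (0.54+0.44j), -0.36+0.98j], [0.78+1.10j, (1.47-0.1j), (0.84+2.05j)], [(0.66-1.08j), (-0.64-1.23j), (1.46-1.49j)]]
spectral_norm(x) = 4.98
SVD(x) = [[-0.41, 0.35, -0.84], [0.48, 0.87, 0.13], [0.78, -0.35, -0.52]] @ diag([4.978216905229287, 3.4935544819985425, 0.6063279028687676]) @ [[0.63, -0.06, 0.77],[0.09, 1.0, -0.0],[0.77, -0.07, -0.63]]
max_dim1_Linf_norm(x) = 3.2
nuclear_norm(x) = 9.08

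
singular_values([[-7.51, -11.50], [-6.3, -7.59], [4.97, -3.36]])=[16.89, 6.07]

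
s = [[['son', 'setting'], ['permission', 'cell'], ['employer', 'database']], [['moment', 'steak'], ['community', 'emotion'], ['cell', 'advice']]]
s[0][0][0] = 'son'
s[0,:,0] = ['son', 'permission', 'employer']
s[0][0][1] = 'setting'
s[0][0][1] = 'setting'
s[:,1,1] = ['cell', 'emotion']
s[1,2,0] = 'cell'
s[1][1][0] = 'community'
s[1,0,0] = 'moment'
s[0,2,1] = 'database'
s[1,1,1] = 'emotion'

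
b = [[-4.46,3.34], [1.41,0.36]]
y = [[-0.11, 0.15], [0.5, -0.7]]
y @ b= [[0.7, -0.31], [-3.22, 1.42]]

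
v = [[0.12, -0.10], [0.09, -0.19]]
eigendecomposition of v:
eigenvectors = [[0.95, 0.34], [0.31, 0.94]]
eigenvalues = [0.09, -0.16]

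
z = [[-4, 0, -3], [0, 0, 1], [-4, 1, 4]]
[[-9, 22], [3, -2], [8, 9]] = z @[[0, -4], [-4, 1], [3, -2]]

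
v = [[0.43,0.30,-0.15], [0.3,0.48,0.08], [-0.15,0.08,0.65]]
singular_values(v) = [0.78, 0.68, 0.1]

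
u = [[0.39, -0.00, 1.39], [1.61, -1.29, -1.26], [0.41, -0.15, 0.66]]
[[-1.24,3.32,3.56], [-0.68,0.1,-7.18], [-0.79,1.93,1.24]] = u @ [[-1.43,2.7,-1.89],[-0.78,1.7,0.19],[-0.49,1.63,3.09]]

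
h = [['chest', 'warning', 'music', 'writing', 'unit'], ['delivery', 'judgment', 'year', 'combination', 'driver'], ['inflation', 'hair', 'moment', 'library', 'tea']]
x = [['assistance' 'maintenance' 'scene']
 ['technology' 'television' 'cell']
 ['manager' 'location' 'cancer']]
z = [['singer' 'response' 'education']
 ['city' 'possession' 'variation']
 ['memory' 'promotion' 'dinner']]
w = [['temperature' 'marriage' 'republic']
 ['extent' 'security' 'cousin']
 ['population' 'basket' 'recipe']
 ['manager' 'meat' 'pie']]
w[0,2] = 'republic'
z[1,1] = 'possession'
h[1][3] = 'combination'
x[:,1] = ['maintenance', 'television', 'location']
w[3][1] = 'meat'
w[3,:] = ['manager', 'meat', 'pie']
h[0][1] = 'warning'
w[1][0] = 'extent'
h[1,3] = 'combination'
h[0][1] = 'warning'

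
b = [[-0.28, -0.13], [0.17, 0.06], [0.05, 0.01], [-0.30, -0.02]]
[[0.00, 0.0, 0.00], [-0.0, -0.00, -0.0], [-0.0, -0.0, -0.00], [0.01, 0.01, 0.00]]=b@ [[-0.02, -0.05, -0.01], [0.03, 0.07, 0.01]]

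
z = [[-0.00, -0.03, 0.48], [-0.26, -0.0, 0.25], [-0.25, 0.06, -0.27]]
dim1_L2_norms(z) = [0.48, 0.36, 0.37]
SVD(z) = [[0.79, 0.02, 0.61], [0.4, 0.73, -0.55], [-0.46, 0.68, 0.57]] @ diag([0.6069863319430194, 0.3629244401587823, 0.01591991111135612]) @ [[0.02, -0.08, 1.0],  [-0.99, 0.11, 0.03],  [0.11, 0.99, 0.08]]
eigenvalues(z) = [(-0.12+0.27j), (-0.12-0.27j), (-0.04+0j)]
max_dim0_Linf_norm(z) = 0.48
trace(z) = -0.27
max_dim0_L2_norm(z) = 0.6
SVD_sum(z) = [[0.01,-0.04,0.48],[0.00,-0.02,0.24],[-0.0,0.02,-0.28]] + [[-0.01,  0.00,  0.0], [-0.26,  0.03,  0.01], [-0.25,  0.03,  0.01]] + [[0.00, 0.01, 0.00], [-0.0, -0.01, -0.0], [0.00, 0.01, 0.00]]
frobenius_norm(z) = 0.71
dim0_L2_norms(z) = [0.36, 0.07, 0.6]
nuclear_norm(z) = 0.99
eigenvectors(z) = [[(0.46-0.39j), 0.46+0.39j, -0.19+0.00j],  [(0.7+0j), 0.70-0.00j, -0.98+0.00j],  [0.16+0.36j, (0.16-0.36j), (-0.05+0j)]]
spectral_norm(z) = 0.61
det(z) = -0.00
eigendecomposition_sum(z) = [[-0.01+0.21j, -0.01-0.05j, 0.23+0.15j], [(-0.16+0.18j), 0.03-0.05j, 0.09+0.31j], [-0.13-0.04j, 0.03+0.00j, -0.14+0.12j]] + [[(-0.01-0.21j), (-0.01+0.05j), 0.23-0.15j], [(-0.16-0.18j), 0.03+0.05j, 0.09-0.31j], [(-0.13+0.04j), 0.03-0.00j, -0.14-0.12j]] + [[(0.01-0j), -0.01+0.00j, (0.01-0j)], [(0.06-0j), -0.05+0.00j, (0.07-0j)], [-0j, -0.00+0.00j, -0j]]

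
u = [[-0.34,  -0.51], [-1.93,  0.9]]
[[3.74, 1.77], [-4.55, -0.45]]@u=[[-4.69, -0.31], [2.42, 1.92]]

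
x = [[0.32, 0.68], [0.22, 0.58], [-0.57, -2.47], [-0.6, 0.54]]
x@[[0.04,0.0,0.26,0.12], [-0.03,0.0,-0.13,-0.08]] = [[-0.01, 0.0, -0.01, -0.02],[-0.01, 0.00, -0.02, -0.02],[0.05, 0.00, 0.17, 0.13],[-0.04, 0.00, -0.23, -0.12]]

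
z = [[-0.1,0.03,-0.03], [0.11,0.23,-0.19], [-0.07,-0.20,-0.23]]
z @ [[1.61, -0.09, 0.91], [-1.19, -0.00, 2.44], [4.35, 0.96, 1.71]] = [[-0.33, -0.02, -0.07], [-0.92, -0.19, 0.34], [-0.88, -0.21, -0.94]]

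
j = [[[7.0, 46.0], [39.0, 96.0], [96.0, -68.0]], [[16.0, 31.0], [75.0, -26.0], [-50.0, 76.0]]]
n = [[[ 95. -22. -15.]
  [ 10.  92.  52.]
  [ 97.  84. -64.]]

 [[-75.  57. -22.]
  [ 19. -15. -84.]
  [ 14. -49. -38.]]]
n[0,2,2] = -64.0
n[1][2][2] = -38.0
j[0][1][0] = 39.0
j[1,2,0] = -50.0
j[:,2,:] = [[96.0, -68.0], [-50.0, 76.0]]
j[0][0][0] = 7.0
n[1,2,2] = -38.0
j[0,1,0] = 39.0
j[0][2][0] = 96.0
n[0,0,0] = 95.0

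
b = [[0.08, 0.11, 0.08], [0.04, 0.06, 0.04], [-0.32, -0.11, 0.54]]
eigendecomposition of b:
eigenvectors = [[-0.25, 0.60, -0.69], [-0.13, 0.31, 0.68], [-0.96, 0.74, -0.27]]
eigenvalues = [0.44, 0.23, 0.0]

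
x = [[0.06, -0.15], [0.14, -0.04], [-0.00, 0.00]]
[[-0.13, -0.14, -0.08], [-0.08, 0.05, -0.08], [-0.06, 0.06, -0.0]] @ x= [[-0.03,0.03], [0.00,0.01], [0.00,0.01]]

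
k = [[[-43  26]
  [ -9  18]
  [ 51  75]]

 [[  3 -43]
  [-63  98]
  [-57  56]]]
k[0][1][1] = 18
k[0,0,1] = 26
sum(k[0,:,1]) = 119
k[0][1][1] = 18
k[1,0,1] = -43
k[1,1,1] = 98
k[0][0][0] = -43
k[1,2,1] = 56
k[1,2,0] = -57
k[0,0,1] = 26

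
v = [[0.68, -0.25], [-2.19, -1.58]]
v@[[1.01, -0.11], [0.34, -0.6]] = [[0.60, 0.08], [-2.75, 1.19]]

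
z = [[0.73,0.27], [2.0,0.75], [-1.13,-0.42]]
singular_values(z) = [2.57, 0.0]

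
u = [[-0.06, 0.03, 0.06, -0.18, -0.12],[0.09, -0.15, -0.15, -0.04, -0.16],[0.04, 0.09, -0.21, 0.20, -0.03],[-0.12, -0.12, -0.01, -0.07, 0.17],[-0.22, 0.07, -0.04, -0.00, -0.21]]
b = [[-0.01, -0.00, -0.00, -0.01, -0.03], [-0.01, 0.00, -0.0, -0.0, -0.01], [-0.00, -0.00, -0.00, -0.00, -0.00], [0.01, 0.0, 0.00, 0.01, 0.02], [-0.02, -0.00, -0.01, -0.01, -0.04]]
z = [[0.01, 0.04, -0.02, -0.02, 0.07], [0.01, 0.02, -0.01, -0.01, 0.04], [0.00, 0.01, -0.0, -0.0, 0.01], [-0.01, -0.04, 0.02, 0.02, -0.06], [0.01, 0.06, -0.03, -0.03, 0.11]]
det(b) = 0.00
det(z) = -0.00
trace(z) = 0.16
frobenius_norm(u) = 0.63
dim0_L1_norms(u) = [0.53, 0.46, 0.47, 0.49, 0.69]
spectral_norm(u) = 0.37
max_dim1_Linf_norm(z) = 0.11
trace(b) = -0.04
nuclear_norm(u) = 1.29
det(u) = 0.00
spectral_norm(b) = 0.06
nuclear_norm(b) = 0.08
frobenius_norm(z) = 0.18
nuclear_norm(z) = 0.20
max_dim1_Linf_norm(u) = 0.22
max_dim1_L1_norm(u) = 0.59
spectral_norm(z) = 0.18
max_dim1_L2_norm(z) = 0.13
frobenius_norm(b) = 0.06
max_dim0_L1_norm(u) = 0.69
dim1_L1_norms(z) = [0.16, 0.09, 0.02, 0.15, 0.24]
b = z @ u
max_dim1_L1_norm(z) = 0.24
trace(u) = -0.70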